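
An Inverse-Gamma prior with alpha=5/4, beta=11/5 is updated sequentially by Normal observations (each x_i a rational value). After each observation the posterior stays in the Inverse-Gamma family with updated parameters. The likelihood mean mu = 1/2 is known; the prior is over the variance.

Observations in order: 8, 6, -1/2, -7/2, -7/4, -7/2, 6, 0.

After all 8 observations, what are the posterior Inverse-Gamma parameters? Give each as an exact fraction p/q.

obs 1: x=8 → posterior Inverse-Gamma(7/4, 1213/40)
obs 2: x=6 → posterior Inverse-Gamma(9/4, 909/20)
obs 3: x=-1/2 → posterior Inverse-Gamma(11/4, 919/20)
obs 4: x=-7/2 → posterior Inverse-Gamma(13/4, 1079/20)
obs 5: x=-7/4 → posterior Inverse-Gamma(15/4, 9037/160)
obs 6: x=-7/2 → posterior Inverse-Gamma(17/4, 10317/160)
obs 7: x=6 → posterior Inverse-Gamma(19/4, 12737/160)
obs 8: x=0 → posterior Inverse-Gamma(21/4, 12757/160)

alpha=21/4, beta=12757/160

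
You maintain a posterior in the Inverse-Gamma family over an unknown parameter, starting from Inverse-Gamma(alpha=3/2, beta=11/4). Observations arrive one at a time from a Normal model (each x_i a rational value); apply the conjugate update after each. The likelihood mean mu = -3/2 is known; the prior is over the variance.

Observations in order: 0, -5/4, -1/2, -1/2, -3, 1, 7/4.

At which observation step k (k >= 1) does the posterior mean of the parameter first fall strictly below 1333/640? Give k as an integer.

k = 4

obs 1: x=0 → posterior Inverse-Gamma(2, 31/8)
obs 2: x=-5/4 → posterior Inverse-Gamma(5/2, 125/32)
obs 3: x=-1/2 → posterior Inverse-Gamma(3, 141/32)
obs 4: x=-1/2 → posterior Inverse-Gamma(7/2, 157/32)
obs 5: x=-3 → posterior Inverse-Gamma(4, 193/32)
obs 6: x=1 → posterior Inverse-Gamma(9/2, 293/32)
obs 7: x=7/4 → posterior Inverse-Gamma(5, 231/16)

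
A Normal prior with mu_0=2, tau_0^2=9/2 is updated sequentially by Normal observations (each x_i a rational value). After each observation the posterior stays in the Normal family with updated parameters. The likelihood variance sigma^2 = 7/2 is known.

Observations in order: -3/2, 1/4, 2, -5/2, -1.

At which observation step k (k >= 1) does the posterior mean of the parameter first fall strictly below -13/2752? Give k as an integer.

k = 4

obs 1: x=-3/2 → posterior Normal(1/32, 63/32)
obs 2: x=1/4 → posterior Normal(11/100, 63/50)
obs 3: x=2 → posterior Normal(83/136, 63/68)
obs 4: x=-5/2 → posterior Normal(-7/172, 63/86)
obs 5: x=-1 → posterior Normal(-43/208, 63/104)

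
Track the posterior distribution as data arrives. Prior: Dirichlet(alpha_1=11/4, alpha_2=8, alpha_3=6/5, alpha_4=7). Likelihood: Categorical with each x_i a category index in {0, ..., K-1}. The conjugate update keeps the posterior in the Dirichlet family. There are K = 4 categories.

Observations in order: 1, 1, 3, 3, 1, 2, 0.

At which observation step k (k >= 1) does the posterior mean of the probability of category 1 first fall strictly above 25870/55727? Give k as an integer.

obs 1: x=1 → posterior Dirichlet(11/4, 9, 6/5, 7)
obs 2: x=1 → posterior Dirichlet(11/4, 10, 6/5, 7)
obs 3: x=3 → posterior Dirichlet(11/4, 10, 6/5, 8)
obs 4: x=3 → posterior Dirichlet(11/4, 10, 6/5, 9)
obs 5: x=1 → posterior Dirichlet(11/4, 11, 6/5, 9)
obs 6: x=2 → posterior Dirichlet(11/4, 11, 11/5, 9)
obs 7: x=0 → posterior Dirichlet(15/4, 11, 11/5, 9)

k = 2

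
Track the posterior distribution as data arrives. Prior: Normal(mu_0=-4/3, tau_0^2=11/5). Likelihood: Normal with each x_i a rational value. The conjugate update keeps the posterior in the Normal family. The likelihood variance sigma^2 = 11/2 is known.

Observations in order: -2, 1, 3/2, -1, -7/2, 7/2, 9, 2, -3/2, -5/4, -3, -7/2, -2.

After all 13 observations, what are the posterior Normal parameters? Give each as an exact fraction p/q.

mu_0=-49/186, tau_0^2=11/31

obs 1: x=-2 → posterior Normal(-32/21, 11/7)
obs 2: x=1 → posterior Normal(-26/27, 11/9)
obs 3: x=3/2 → posterior Normal(-17/33, 1)
obs 4: x=-1 → posterior Normal(-23/39, 11/13)
obs 5: x=-7/2 → posterior Normal(-44/45, 11/15)
obs 6: x=7/2 → posterior Normal(-23/51, 11/17)
obs 7: x=9 → posterior Normal(31/57, 11/19)
obs 8: x=2 → posterior Normal(43/63, 11/21)
obs 9: x=-3/2 → posterior Normal(34/69, 11/23)
obs 10: x=-5/4 → posterior Normal(53/150, 11/25)
obs 11: x=-3 → posterior Normal(17/162, 11/27)
obs 12: x=-7/2 → posterior Normal(-25/174, 11/29)
obs 13: x=-2 → posterior Normal(-49/186, 11/31)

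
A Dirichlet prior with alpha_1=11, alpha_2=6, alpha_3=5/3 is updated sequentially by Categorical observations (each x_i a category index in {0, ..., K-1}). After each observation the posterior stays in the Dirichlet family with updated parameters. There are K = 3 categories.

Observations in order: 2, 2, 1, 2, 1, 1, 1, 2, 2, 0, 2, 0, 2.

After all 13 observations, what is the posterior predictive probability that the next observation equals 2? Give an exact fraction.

obs 1: x=2 → posterior Dirichlet(11, 6, 8/3)
obs 2: x=2 → posterior Dirichlet(11, 6, 11/3)
obs 3: x=1 → posterior Dirichlet(11, 7, 11/3)
obs 4: x=2 → posterior Dirichlet(11, 7, 14/3)
obs 5: x=1 → posterior Dirichlet(11, 8, 14/3)
obs 6: x=1 → posterior Dirichlet(11, 9, 14/3)
obs 7: x=1 → posterior Dirichlet(11, 10, 14/3)
obs 8: x=2 → posterior Dirichlet(11, 10, 17/3)
obs 9: x=2 → posterior Dirichlet(11, 10, 20/3)
obs 10: x=0 → posterior Dirichlet(12, 10, 20/3)
obs 11: x=2 → posterior Dirichlet(12, 10, 23/3)
obs 12: x=0 → posterior Dirichlet(13, 10, 23/3)
obs 13: x=2 → posterior Dirichlet(13, 10, 26/3)

26/95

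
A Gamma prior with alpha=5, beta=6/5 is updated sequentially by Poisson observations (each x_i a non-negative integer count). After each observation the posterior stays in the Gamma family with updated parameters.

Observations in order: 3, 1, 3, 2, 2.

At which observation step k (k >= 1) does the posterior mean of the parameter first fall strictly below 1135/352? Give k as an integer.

obs 1: x=3 → posterior Gamma(8, 11/5)
obs 2: x=1 → posterior Gamma(9, 16/5)
obs 3: x=3 → posterior Gamma(12, 21/5)
obs 4: x=2 → posterior Gamma(14, 26/5)
obs 5: x=2 → posterior Gamma(16, 31/5)

k = 2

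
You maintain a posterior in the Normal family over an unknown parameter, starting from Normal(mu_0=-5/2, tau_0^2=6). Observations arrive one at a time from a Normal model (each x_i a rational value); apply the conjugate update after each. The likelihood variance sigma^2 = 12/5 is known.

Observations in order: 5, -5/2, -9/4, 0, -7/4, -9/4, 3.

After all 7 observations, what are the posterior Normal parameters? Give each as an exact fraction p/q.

mu_0=-35/148, tau_0^2=12/37

obs 1: x=5 → posterior Normal(20/7, 12/7)
obs 2: x=-5/2 → posterior Normal(5/8, 1)
obs 3: x=-9/4 → posterior Normal(-15/68, 12/17)
obs 4: x=0 → posterior Normal(-15/88, 6/11)
obs 5: x=-7/4 → posterior Normal(-25/54, 4/9)
obs 6: x=-9/4 → posterior Normal(-95/128, 3/8)
obs 7: x=3 → posterior Normal(-35/148, 12/37)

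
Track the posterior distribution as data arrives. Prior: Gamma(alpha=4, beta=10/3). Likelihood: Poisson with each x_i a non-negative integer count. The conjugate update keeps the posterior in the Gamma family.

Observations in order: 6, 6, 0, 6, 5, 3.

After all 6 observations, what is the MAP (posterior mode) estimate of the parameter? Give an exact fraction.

87/28

obs 1: x=6 → posterior Gamma(10, 13/3)
obs 2: x=6 → posterior Gamma(16, 16/3)
obs 3: x=0 → posterior Gamma(16, 19/3)
obs 4: x=6 → posterior Gamma(22, 22/3)
obs 5: x=5 → posterior Gamma(27, 25/3)
obs 6: x=3 → posterior Gamma(30, 28/3)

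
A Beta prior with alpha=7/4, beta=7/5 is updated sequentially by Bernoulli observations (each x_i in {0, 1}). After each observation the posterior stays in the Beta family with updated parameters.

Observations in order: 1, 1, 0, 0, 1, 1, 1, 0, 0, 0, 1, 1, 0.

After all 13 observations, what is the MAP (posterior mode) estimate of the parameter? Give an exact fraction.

obs 1: x=1 → posterior Beta(11/4, 7/5)
obs 2: x=1 → posterior Beta(15/4, 7/5)
obs 3: x=0 → posterior Beta(15/4, 12/5)
obs 4: x=0 → posterior Beta(15/4, 17/5)
obs 5: x=1 → posterior Beta(19/4, 17/5)
obs 6: x=1 → posterior Beta(23/4, 17/5)
obs 7: x=1 → posterior Beta(27/4, 17/5)
obs 8: x=0 → posterior Beta(27/4, 22/5)
obs 9: x=0 → posterior Beta(27/4, 27/5)
obs 10: x=0 → posterior Beta(27/4, 32/5)
obs 11: x=1 → posterior Beta(31/4, 32/5)
obs 12: x=1 → posterior Beta(35/4, 32/5)
obs 13: x=0 → posterior Beta(35/4, 37/5)

155/283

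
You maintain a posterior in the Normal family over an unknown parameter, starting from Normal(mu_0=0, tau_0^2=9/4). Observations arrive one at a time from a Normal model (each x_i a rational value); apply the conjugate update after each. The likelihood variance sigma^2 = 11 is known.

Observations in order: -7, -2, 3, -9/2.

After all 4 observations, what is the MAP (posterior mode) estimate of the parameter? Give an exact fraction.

-189/160

obs 1: x=-7 → posterior Normal(-63/53, 99/53)
obs 2: x=-2 → posterior Normal(-81/62, 99/62)
obs 3: x=3 → posterior Normal(-54/71, 99/71)
obs 4: x=-9/2 → posterior Normal(-189/160, 99/80)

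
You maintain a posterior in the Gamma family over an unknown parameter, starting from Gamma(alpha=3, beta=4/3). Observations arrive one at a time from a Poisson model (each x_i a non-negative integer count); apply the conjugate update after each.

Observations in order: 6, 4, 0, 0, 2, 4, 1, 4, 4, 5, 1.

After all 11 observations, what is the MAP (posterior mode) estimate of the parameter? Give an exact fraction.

obs 1: x=6 → posterior Gamma(9, 7/3)
obs 2: x=4 → posterior Gamma(13, 10/3)
obs 3: x=0 → posterior Gamma(13, 13/3)
obs 4: x=0 → posterior Gamma(13, 16/3)
obs 5: x=2 → posterior Gamma(15, 19/3)
obs 6: x=4 → posterior Gamma(19, 22/3)
obs 7: x=1 → posterior Gamma(20, 25/3)
obs 8: x=4 → posterior Gamma(24, 28/3)
obs 9: x=4 → posterior Gamma(28, 31/3)
obs 10: x=5 → posterior Gamma(33, 34/3)
obs 11: x=1 → posterior Gamma(34, 37/3)

99/37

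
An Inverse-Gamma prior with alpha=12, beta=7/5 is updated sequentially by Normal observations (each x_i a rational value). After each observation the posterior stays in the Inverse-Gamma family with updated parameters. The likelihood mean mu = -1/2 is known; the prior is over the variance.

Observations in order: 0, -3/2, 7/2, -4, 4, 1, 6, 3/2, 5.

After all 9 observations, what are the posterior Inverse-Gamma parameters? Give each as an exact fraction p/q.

obs 1: x=0 → posterior Inverse-Gamma(25/2, 61/40)
obs 2: x=-3/2 → posterior Inverse-Gamma(13, 81/40)
obs 3: x=7/2 → posterior Inverse-Gamma(27/2, 401/40)
obs 4: x=-4 → posterior Inverse-Gamma(14, 323/20)
obs 5: x=4 → posterior Inverse-Gamma(29/2, 1051/40)
obs 6: x=1 → posterior Inverse-Gamma(15, 137/5)
obs 7: x=6 → posterior Inverse-Gamma(31/2, 1941/40)
obs 8: x=3/2 → posterior Inverse-Gamma(16, 2021/40)
obs 9: x=5 → posterior Inverse-Gamma(33/2, 1313/20)

alpha=33/2, beta=1313/20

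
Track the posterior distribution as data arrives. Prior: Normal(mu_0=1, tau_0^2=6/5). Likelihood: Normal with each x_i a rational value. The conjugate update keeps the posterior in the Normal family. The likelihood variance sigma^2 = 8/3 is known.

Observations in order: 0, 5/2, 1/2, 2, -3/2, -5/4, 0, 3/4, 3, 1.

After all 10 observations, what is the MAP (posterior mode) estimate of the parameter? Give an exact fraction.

83/110

obs 1: x=0 → posterior Normal(20/29, 24/29)
obs 2: x=5/2 → posterior Normal(85/76, 12/19)
obs 3: x=1/2 → posterior Normal(1, 24/47)
obs 4: x=2 → posterior Normal(65/56, 3/7)
obs 5: x=-3/2 → posterior Normal(103/130, 24/65)
obs 6: x=-5/4 → posterior Normal(161/296, 12/37)
obs 7: x=0 → posterior Normal(161/332, 24/83)
obs 8: x=3/4 → posterior Normal(47/92, 6/23)
obs 9: x=3 → posterior Normal(74/101, 24/101)
obs 10: x=1 → posterior Normal(83/110, 12/55)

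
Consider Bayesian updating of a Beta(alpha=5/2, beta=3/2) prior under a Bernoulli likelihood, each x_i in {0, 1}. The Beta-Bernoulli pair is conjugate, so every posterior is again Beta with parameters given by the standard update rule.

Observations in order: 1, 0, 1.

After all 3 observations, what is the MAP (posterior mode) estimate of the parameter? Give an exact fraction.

obs 1: x=1 → posterior Beta(7/2, 3/2)
obs 2: x=0 → posterior Beta(7/2, 5/2)
obs 3: x=1 → posterior Beta(9/2, 5/2)

7/10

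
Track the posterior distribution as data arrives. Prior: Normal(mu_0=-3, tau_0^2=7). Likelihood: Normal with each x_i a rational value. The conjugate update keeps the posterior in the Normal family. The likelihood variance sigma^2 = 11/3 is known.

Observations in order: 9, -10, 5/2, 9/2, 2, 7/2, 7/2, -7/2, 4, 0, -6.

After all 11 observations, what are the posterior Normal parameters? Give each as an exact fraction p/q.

obs 1: x=9 → posterior Normal(39/8, 77/32)
obs 2: x=-10 → posterior Normal(-54/53, 77/53)
obs 3: x=5/2 → posterior Normal(-3/148, 77/74)
obs 4: x=9/2 → posterior Normal(93/95, 77/95)
obs 5: x=2 → posterior Normal(135/116, 77/116)
obs 6: x=7/2 → posterior Normal(417/274, 77/137)
obs 7: x=7/2 → posterior Normal(141/79, 77/158)
obs 8: x=-7/2 → posterior Normal(417/358, 77/179)
obs 9: x=4 → posterior Normal(117/80, 77/200)
obs 10: x=0 → posterior Normal(45/34, 77/221)
obs 11: x=-6 → posterior Normal(333/484, 7/22)

mu_0=333/484, tau_0^2=7/22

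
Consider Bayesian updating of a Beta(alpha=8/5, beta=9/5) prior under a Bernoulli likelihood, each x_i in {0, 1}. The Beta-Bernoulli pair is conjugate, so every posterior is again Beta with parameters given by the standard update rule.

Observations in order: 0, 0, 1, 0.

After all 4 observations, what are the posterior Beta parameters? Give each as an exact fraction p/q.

alpha=13/5, beta=24/5

obs 1: x=0 → posterior Beta(8/5, 14/5)
obs 2: x=0 → posterior Beta(8/5, 19/5)
obs 3: x=1 → posterior Beta(13/5, 19/5)
obs 4: x=0 → posterior Beta(13/5, 24/5)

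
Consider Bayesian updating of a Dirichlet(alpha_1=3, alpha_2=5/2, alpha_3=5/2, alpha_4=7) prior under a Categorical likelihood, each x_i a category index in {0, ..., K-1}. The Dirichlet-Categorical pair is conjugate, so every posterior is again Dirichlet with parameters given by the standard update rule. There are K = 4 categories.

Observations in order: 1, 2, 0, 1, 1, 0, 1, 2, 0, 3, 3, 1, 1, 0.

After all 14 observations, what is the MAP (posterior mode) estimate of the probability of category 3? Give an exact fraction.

obs 1: x=1 → posterior Dirichlet(3, 7/2, 5/2, 7)
obs 2: x=2 → posterior Dirichlet(3, 7/2, 7/2, 7)
obs 3: x=0 → posterior Dirichlet(4, 7/2, 7/2, 7)
obs 4: x=1 → posterior Dirichlet(4, 9/2, 7/2, 7)
obs 5: x=1 → posterior Dirichlet(4, 11/2, 7/2, 7)
obs 6: x=0 → posterior Dirichlet(5, 11/2, 7/2, 7)
obs 7: x=1 → posterior Dirichlet(5, 13/2, 7/2, 7)
obs 8: x=2 → posterior Dirichlet(5, 13/2, 9/2, 7)
obs 9: x=0 → posterior Dirichlet(6, 13/2, 9/2, 7)
obs 10: x=3 → posterior Dirichlet(6, 13/2, 9/2, 8)
obs 11: x=3 → posterior Dirichlet(6, 13/2, 9/2, 9)
obs 12: x=1 → posterior Dirichlet(6, 15/2, 9/2, 9)
obs 13: x=1 → posterior Dirichlet(6, 17/2, 9/2, 9)
obs 14: x=0 → posterior Dirichlet(7, 17/2, 9/2, 9)

8/25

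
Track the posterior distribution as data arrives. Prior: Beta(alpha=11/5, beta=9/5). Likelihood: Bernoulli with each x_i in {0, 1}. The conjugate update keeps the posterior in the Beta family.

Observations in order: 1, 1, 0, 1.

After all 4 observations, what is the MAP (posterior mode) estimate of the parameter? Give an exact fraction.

obs 1: x=1 → posterior Beta(16/5, 9/5)
obs 2: x=1 → posterior Beta(21/5, 9/5)
obs 3: x=0 → posterior Beta(21/5, 14/5)
obs 4: x=1 → posterior Beta(26/5, 14/5)

7/10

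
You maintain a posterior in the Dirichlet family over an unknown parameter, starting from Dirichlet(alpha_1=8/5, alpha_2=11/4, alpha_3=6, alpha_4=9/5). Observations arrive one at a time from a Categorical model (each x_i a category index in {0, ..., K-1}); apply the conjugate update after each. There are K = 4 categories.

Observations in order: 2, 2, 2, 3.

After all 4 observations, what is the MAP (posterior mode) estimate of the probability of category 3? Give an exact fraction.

obs 1: x=2 → posterior Dirichlet(8/5, 11/4, 7, 9/5)
obs 2: x=2 → posterior Dirichlet(8/5, 11/4, 8, 9/5)
obs 3: x=2 → posterior Dirichlet(8/5, 11/4, 9, 9/5)
obs 4: x=3 → posterior Dirichlet(8/5, 11/4, 9, 14/5)

4/27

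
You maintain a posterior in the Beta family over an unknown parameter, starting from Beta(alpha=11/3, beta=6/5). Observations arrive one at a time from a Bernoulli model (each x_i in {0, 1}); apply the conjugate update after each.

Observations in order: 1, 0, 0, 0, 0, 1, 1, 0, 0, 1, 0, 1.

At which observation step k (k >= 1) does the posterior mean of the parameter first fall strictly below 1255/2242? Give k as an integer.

obs 1: x=1 → posterior Beta(14/3, 6/5)
obs 2: x=0 → posterior Beta(14/3, 11/5)
obs 3: x=0 → posterior Beta(14/3, 16/5)
obs 4: x=0 → posterior Beta(14/3, 21/5)
obs 5: x=0 → posterior Beta(14/3, 26/5)
obs 6: x=1 → posterior Beta(17/3, 26/5)
obs 7: x=1 → posterior Beta(20/3, 26/5)
obs 8: x=0 → posterior Beta(20/3, 31/5)
obs 9: x=0 → posterior Beta(20/3, 36/5)
obs 10: x=1 → posterior Beta(23/3, 36/5)
obs 11: x=0 → posterior Beta(23/3, 41/5)
obs 12: x=1 → posterior Beta(26/3, 41/5)

k = 4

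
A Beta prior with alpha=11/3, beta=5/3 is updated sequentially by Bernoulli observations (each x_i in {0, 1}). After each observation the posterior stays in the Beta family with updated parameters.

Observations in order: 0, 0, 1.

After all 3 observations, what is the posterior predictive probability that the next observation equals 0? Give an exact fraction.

11/25

obs 1: x=0 → posterior Beta(11/3, 8/3)
obs 2: x=0 → posterior Beta(11/3, 11/3)
obs 3: x=1 → posterior Beta(14/3, 11/3)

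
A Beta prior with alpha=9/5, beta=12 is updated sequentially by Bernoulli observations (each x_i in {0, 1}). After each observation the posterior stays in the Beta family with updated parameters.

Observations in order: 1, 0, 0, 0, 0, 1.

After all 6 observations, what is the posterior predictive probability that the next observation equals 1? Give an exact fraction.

19/99

obs 1: x=1 → posterior Beta(14/5, 12)
obs 2: x=0 → posterior Beta(14/5, 13)
obs 3: x=0 → posterior Beta(14/5, 14)
obs 4: x=0 → posterior Beta(14/5, 15)
obs 5: x=0 → posterior Beta(14/5, 16)
obs 6: x=1 → posterior Beta(19/5, 16)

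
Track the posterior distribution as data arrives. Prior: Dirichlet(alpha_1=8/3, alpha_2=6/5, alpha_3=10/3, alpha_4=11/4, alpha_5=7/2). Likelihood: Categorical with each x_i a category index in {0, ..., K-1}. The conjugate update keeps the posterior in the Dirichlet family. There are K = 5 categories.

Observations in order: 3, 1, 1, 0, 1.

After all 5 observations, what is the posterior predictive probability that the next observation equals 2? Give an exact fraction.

200/1107

obs 1: x=3 → posterior Dirichlet(8/3, 6/5, 10/3, 15/4, 7/2)
obs 2: x=1 → posterior Dirichlet(8/3, 11/5, 10/3, 15/4, 7/2)
obs 3: x=1 → posterior Dirichlet(8/3, 16/5, 10/3, 15/4, 7/2)
obs 4: x=0 → posterior Dirichlet(11/3, 16/5, 10/3, 15/4, 7/2)
obs 5: x=1 → posterior Dirichlet(11/3, 21/5, 10/3, 15/4, 7/2)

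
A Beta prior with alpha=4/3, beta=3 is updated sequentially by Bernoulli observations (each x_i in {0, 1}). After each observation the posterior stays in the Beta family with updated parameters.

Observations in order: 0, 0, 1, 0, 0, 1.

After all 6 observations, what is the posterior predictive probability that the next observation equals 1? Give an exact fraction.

obs 1: x=0 → posterior Beta(4/3, 4)
obs 2: x=0 → posterior Beta(4/3, 5)
obs 3: x=1 → posterior Beta(7/3, 5)
obs 4: x=0 → posterior Beta(7/3, 6)
obs 5: x=0 → posterior Beta(7/3, 7)
obs 6: x=1 → posterior Beta(10/3, 7)

10/31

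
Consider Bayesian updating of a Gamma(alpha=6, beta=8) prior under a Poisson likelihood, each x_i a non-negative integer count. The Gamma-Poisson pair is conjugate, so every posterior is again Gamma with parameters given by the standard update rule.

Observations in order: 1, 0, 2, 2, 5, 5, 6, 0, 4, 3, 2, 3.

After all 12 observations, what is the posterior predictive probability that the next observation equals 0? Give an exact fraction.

549755813888000000000000000000000000000000000000000/3685975927806112219127687339549342762856035687969181

obs 1: x=1 → posterior Gamma(7, 9)
obs 2: x=0 → posterior Gamma(7, 10)
obs 3: x=2 → posterior Gamma(9, 11)
obs 4: x=2 → posterior Gamma(11, 12)
obs 5: x=5 → posterior Gamma(16, 13)
obs 6: x=5 → posterior Gamma(21, 14)
obs 7: x=6 → posterior Gamma(27, 15)
obs 8: x=0 → posterior Gamma(27, 16)
obs 9: x=4 → posterior Gamma(31, 17)
obs 10: x=3 → posterior Gamma(34, 18)
obs 11: x=2 → posterior Gamma(36, 19)
obs 12: x=3 → posterior Gamma(39, 20)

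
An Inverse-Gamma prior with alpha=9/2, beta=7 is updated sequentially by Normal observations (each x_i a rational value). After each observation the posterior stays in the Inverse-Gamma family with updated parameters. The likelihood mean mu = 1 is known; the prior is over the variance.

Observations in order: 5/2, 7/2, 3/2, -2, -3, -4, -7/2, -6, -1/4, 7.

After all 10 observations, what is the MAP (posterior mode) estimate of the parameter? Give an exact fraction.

2873/336

obs 1: x=5/2 → posterior Inverse-Gamma(5, 65/8)
obs 2: x=7/2 → posterior Inverse-Gamma(11/2, 45/4)
obs 3: x=3/2 → posterior Inverse-Gamma(6, 91/8)
obs 4: x=-2 → posterior Inverse-Gamma(13/2, 127/8)
obs 5: x=-3 → posterior Inverse-Gamma(7, 191/8)
obs 6: x=-4 → posterior Inverse-Gamma(15/2, 291/8)
obs 7: x=-7/2 → posterior Inverse-Gamma(8, 93/2)
obs 8: x=-6 → posterior Inverse-Gamma(17/2, 71)
obs 9: x=-1/4 → posterior Inverse-Gamma(9, 2297/32)
obs 10: x=7 → posterior Inverse-Gamma(19/2, 2873/32)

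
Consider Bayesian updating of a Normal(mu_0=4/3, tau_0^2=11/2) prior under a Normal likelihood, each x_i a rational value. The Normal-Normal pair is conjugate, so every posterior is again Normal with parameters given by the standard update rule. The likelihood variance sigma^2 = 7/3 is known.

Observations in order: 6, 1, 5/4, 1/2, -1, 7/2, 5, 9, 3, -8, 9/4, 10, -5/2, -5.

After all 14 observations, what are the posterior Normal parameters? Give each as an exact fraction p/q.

obs 1: x=6 → posterior Normal(650/141, 77/47)
obs 2: x=1 → posterior Normal(749/240, 77/80)
obs 3: x=5/4 → posterior Normal(3491/1356, 77/113)
obs 4: x=1/2 → posterior Normal(3689/1752, 77/146)
obs 5: x=-1 → posterior Normal(3293/2148, 77/179)
obs 6: x=7/2 → posterior Normal(4679/2544, 77/212)
obs 7: x=5 → posterior Normal(6659/2940, 11/35)
obs 8: x=9 → posterior Normal(10223/3336, 77/278)
obs 9: x=3 → posterior Normal(11411/3732, 77/311)
obs 10: x=-8 → posterior Normal(8243/4128, 77/344)
obs 11: x=9/4 → posterior Normal(4567/2262, 77/377)
obs 12: x=10 → posterior Normal(6547/2460, 77/410)
obs 13: x=-5/2 → posterior Normal(3026/1329, 77/443)
obs 14: x=-5 → posterior Normal(2531/1428, 11/68)

mu_0=2531/1428, tau_0^2=11/68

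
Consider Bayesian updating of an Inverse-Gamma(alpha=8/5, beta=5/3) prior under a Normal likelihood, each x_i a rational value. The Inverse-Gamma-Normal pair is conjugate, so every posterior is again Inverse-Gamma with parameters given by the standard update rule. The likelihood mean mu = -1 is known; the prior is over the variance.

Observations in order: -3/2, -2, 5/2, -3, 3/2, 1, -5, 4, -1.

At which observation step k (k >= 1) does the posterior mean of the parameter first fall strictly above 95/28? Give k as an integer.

obs 1: x=-3/2 → posterior Inverse-Gamma(21/10, 43/24)
obs 2: x=-2 → posterior Inverse-Gamma(13/5, 55/24)
obs 3: x=5/2 → posterior Inverse-Gamma(31/10, 101/12)
obs 4: x=-3 → posterior Inverse-Gamma(18/5, 125/12)
obs 5: x=3/2 → posterior Inverse-Gamma(41/10, 325/24)
obs 6: x=1 → posterior Inverse-Gamma(23/5, 373/24)
obs 7: x=-5 → posterior Inverse-Gamma(51/10, 565/24)
obs 8: x=4 → posterior Inverse-Gamma(28/5, 865/24)
obs 9: x=-1 → posterior Inverse-Gamma(61/10, 865/24)

k = 3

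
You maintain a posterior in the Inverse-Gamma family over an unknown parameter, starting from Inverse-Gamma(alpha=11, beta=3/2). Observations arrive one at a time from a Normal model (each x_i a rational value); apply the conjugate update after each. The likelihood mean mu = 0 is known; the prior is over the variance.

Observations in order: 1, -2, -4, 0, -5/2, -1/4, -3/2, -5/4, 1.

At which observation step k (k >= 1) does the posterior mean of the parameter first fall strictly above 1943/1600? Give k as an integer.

obs 1: x=1 → posterior Inverse-Gamma(23/2, 2)
obs 2: x=-2 → posterior Inverse-Gamma(12, 4)
obs 3: x=-4 → posterior Inverse-Gamma(25/2, 12)
obs 4: x=0 → posterior Inverse-Gamma(13, 12)
obs 5: x=-5/2 → posterior Inverse-Gamma(27/2, 121/8)
obs 6: x=-1/4 → posterior Inverse-Gamma(14, 485/32)
obs 7: x=-3/2 → posterior Inverse-Gamma(29/2, 521/32)
obs 8: x=-5/4 → posterior Inverse-Gamma(15, 273/16)
obs 9: x=1 → posterior Inverse-Gamma(31/2, 281/16)

k = 8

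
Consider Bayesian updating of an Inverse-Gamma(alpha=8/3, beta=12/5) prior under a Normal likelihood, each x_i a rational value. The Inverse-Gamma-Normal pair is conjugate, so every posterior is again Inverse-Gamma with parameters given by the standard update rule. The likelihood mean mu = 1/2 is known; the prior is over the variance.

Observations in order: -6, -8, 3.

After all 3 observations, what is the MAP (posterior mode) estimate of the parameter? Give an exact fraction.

obs 1: x=-6 → posterior Inverse-Gamma(19/6, 941/40)
obs 2: x=-8 → posterior Inverse-Gamma(11/3, 1193/20)
obs 3: x=3 → posterior Inverse-Gamma(25/6, 2511/40)

243/20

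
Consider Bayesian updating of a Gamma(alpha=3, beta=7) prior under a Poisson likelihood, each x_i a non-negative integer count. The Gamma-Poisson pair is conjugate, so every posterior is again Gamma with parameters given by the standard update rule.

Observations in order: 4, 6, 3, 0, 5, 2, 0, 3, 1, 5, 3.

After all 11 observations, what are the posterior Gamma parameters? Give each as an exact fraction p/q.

obs 1: x=4 → posterior Gamma(7, 8)
obs 2: x=6 → posterior Gamma(13, 9)
obs 3: x=3 → posterior Gamma(16, 10)
obs 4: x=0 → posterior Gamma(16, 11)
obs 5: x=5 → posterior Gamma(21, 12)
obs 6: x=2 → posterior Gamma(23, 13)
obs 7: x=0 → posterior Gamma(23, 14)
obs 8: x=3 → posterior Gamma(26, 15)
obs 9: x=1 → posterior Gamma(27, 16)
obs 10: x=5 → posterior Gamma(32, 17)
obs 11: x=3 → posterior Gamma(35, 18)

alpha=35, beta=18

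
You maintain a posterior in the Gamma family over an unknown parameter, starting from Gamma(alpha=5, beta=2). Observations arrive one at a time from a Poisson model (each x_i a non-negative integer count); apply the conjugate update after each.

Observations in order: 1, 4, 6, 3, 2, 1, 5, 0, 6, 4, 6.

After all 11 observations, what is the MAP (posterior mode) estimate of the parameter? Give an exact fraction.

obs 1: x=1 → posterior Gamma(6, 3)
obs 2: x=4 → posterior Gamma(10, 4)
obs 3: x=6 → posterior Gamma(16, 5)
obs 4: x=3 → posterior Gamma(19, 6)
obs 5: x=2 → posterior Gamma(21, 7)
obs 6: x=1 → posterior Gamma(22, 8)
obs 7: x=5 → posterior Gamma(27, 9)
obs 8: x=0 → posterior Gamma(27, 10)
obs 9: x=6 → posterior Gamma(33, 11)
obs 10: x=4 → posterior Gamma(37, 12)
obs 11: x=6 → posterior Gamma(43, 13)

42/13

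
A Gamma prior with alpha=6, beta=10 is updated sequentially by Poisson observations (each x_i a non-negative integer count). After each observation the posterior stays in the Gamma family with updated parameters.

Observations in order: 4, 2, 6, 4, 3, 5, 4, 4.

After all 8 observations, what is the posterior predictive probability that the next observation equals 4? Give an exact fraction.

obs 1: x=4 → posterior Gamma(10, 11)
obs 2: x=2 → posterior Gamma(12, 12)
obs 3: x=6 → posterior Gamma(18, 13)
obs 4: x=4 → posterior Gamma(22, 14)
obs 5: x=3 → posterior Gamma(25, 15)
obs 6: x=5 → posterior Gamma(30, 16)
obs 7: x=4 → posterior Gamma(34, 17)
obs 8: x=4 → posterior Gamma(38, 18)

2673513632508468305181836411741562121864563570769920/26847115986241183138017674520015691090350184323352819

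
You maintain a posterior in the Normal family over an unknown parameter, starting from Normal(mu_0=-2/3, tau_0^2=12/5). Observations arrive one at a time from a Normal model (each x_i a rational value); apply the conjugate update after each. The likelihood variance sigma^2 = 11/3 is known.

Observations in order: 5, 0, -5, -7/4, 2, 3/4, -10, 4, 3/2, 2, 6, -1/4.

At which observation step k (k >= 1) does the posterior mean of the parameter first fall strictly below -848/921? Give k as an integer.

k = 7

obs 1: x=5 → posterior Normal(430/273, 132/91)
obs 2: x=0 → posterior Normal(430/381, 132/127)
obs 3: x=-5 → posterior Normal(-110/489, 132/163)
obs 4: x=-7/4 → posterior Normal(-299/597, 132/199)
obs 5: x=2 → posterior Normal(-83/705, 132/235)
obs 6: x=3/4 → posterior Normal(-2/813, 132/271)
obs 7: x=-10 → posterior Normal(-1082/921, 132/307)
obs 8: x=4 → posterior Normal(-650/1029, 132/343)
obs 9: x=3/2 → posterior Normal(-488/1137, 132/379)
obs 10: x=2 → posterior Normal(-272/1245, 132/415)
obs 11: x=6 → posterior Normal(376/1353, 12/41)
obs 12: x=-1/4 → posterior Normal(349/1461, 132/487)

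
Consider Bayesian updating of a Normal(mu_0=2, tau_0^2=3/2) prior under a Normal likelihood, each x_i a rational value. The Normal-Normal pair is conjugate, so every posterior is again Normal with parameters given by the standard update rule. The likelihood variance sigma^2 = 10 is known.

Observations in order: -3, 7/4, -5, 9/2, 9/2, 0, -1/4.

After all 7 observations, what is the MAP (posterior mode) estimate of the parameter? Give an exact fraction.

obs 1: x=-3 → posterior Normal(31/23, 30/23)
obs 2: x=7/4 → posterior Normal(145/104, 15/13)
obs 3: x=-5 → posterior Normal(85/116, 30/29)
obs 4: x=9/2 → posterior Normal(139/128, 15/16)
obs 5: x=9/2 → posterior Normal(193/140, 6/7)
obs 6: x=0 → posterior Normal(193/152, 15/19)
obs 7: x=-1/4 → posterior Normal(95/82, 30/41)

95/82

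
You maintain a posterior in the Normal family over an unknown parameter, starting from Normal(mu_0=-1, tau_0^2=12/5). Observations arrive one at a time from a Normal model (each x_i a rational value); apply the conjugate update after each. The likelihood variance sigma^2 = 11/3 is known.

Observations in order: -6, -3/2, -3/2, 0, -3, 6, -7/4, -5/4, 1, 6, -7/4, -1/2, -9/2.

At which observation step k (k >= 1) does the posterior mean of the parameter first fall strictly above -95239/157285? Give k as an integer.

k = 10

obs 1: x=-6 → posterior Normal(-271/91, 132/91)
obs 2: x=-3/2 → posterior Normal(-325/127, 132/127)
obs 3: x=-3/2 → posterior Normal(-379/163, 132/163)
obs 4: x=0 → posterior Normal(-379/199, 132/199)
obs 5: x=-3 → posterior Normal(-487/235, 132/235)
obs 6: x=6 → posterior Normal(-1, 132/271)
obs 7: x=-7/4 → posterior Normal(-334/307, 132/307)
obs 8: x=-5/4 → posterior Normal(-379/343, 132/343)
obs 9: x=1 → posterior Normal(-343/379, 132/379)
obs 10: x=6 → posterior Normal(-127/415, 132/415)
obs 11: x=-7/4 → posterior Normal(-190/451, 12/41)
obs 12: x=-1/2 → posterior Normal(-208/487, 132/487)
obs 13: x=-9/2 → posterior Normal(-370/523, 132/523)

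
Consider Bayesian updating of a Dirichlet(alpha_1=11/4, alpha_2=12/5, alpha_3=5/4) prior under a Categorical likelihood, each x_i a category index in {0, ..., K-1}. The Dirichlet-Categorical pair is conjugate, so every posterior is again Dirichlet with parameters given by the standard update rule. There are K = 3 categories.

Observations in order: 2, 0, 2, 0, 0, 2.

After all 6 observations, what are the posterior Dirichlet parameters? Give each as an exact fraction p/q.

alpha_1=23/4, alpha_2=12/5, alpha_3=17/4

obs 1: x=2 → posterior Dirichlet(11/4, 12/5, 9/4)
obs 2: x=0 → posterior Dirichlet(15/4, 12/5, 9/4)
obs 3: x=2 → posterior Dirichlet(15/4, 12/5, 13/4)
obs 4: x=0 → posterior Dirichlet(19/4, 12/5, 13/4)
obs 5: x=0 → posterior Dirichlet(23/4, 12/5, 13/4)
obs 6: x=2 → posterior Dirichlet(23/4, 12/5, 17/4)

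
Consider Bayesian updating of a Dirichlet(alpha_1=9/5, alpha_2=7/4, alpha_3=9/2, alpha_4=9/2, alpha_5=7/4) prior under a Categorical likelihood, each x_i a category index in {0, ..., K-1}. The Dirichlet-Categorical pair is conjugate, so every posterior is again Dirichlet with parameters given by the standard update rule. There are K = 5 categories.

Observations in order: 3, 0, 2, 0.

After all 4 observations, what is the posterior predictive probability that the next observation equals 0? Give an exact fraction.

obs 1: x=3 → posterior Dirichlet(9/5, 7/4, 9/2, 11/2, 7/4)
obs 2: x=0 → posterior Dirichlet(14/5, 7/4, 9/2, 11/2, 7/4)
obs 3: x=2 → posterior Dirichlet(14/5, 7/4, 11/2, 11/2, 7/4)
obs 4: x=0 → posterior Dirichlet(19/5, 7/4, 11/2, 11/2, 7/4)

38/183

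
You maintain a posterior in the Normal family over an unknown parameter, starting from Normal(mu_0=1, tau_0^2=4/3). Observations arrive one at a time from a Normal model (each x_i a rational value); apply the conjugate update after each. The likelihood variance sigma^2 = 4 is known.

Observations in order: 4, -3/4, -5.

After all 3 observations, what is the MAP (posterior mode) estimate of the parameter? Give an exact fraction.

5/24

obs 1: x=4 → posterior Normal(7/4, 1)
obs 2: x=-3/4 → posterior Normal(5/4, 4/5)
obs 3: x=-5 → posterior Normal(5/24, 2/3)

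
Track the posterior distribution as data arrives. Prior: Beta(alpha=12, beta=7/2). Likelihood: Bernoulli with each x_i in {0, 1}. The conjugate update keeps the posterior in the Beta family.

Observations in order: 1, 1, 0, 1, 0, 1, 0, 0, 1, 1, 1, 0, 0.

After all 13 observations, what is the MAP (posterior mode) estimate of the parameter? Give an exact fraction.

obs 1: x=1 → posterior Beta(13, 7/2)
obs 2: x=1 → posterior Beta(14, 7/2)
obs 3: x=0 → posterior Beta(14, 9/2)
obs 4: x=1 → posterior Beta(15, 9/2)
obs 5: x=0 → posterior Beta(15, 11/2)
obs 6: x=1 → posterior Beta(16, 11/2)
obs 7: x=0 → posterior Beta(16, 13/2)
obs 8: x=0 → posterior Beta(16, 15/2)
obs 9: x=1 → posterior Beta(17, 15/2)
obs 10: x=1 → posterior Beta(18, 15/2)
obs 11: x=1 → posterior Beta(19, 15/2)
obs 12: x=0 → posterior Beta(19, 17/2)
obs 13: x=0 → posterior Beta(19, 19/2)

36/53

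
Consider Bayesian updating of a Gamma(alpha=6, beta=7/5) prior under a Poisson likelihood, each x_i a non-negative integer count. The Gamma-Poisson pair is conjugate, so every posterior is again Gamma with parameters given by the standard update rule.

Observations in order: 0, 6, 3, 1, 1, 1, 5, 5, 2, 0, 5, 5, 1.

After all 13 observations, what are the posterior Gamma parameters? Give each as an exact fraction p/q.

obs 1: x=0 → posterior Gamma(6, 12/5)
obs 2: x=6 → posterior Gamma(12, 17/5)
obs 3: x=3 → posterior Gamma(15, 22/5)
obs 4: x=1 → posterior Gamma(16, 27/5)
obs 5: x=1 → posterior Gamma(17, 32/5)
obs 6: x=1 → posterior Gamma(18, 37/5)
obs 7: x=5 → posterior Gamma(23, 42/5)
obs 8: x=5 → posterior Gamma(28, 47/5)
obs 9: x=2 → posterior Gamma(30, 52/5)
obs 10: x=0 → posterior Gamma(30, 57/5)
obs 11: x=5 → posterior Gamma(35, 62/5)
obs 12: x=5 → posterior Gamma(40, 67/5)
obs 13: x=1 → posterior Gamma(41, 72/5)

alpha=41, beta=72/5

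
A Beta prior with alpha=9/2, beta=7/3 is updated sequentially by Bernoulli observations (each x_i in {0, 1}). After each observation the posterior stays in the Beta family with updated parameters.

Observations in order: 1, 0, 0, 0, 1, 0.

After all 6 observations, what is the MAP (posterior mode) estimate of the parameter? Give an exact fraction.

33/65

obs 1: x=1 → posterior Beta(11/2, 7/3)
obs 2: x=0 → posterior Beta(11/2, 10/3)
obs 3: x=0 → posterior Beta(11/2, 13/3)
obs 4: x=0 → posterior Beta(11/2, 16/3)
obs 5: x=1 → posterior Beta(13/2, 16/3)
obs 6: x=0 → posterior Beta(13/2, 19/3)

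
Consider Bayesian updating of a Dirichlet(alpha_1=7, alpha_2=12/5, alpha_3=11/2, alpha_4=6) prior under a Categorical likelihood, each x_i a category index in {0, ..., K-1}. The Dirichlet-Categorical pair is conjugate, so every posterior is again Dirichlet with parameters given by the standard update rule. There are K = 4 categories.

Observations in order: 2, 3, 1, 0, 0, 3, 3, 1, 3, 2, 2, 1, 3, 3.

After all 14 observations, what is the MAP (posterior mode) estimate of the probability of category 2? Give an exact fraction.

25/103

obs 1: x=2 → posterior Dirichlet(7, 12/5, 13/2, 6)
obs 2: x=3 → posterior Dirichlet(7, 12/5, 13/2, 7)
obs 3: x=1 → posterior Dirichlet(7, 17/5, 13/2, 7)
obs 4: x=0 → posterior Dirichlet(8, 17/5, 13/2, 7)
obs 5: x=0 → posterior Dirichlet(9, 17/5, 13/2, 7)
obs 6: x=3 → posterior Dirichlet(9, 17/5, 13/2, 8)
obs 7: x=3 → posterior Dirichlet(9, 17/5, 13/2, 9)
obs 8: x=1 → posterior Dirichlet(9, 22/5, 13/2, 9)
obs 9: x=3 → posterior Dirichlet(9, 22/5, 13/2, 10)
obs 10: x=2 → posterior Dirichlet(9, 22/5, 15/2, 10)
obs 11: x=2 → posterior Dirichlet(9, 22/5, 17/2, 10)
obs 12: x=1 → posterior Dirichlet(9, 27/5, 17/2, 10)
obs 13: x=3 → posterior Dirichlet(9, 27/5, 17/2, 11)
obs 14: x=3 → posterior Dirichlet(9, 27/5, 17/2, 12)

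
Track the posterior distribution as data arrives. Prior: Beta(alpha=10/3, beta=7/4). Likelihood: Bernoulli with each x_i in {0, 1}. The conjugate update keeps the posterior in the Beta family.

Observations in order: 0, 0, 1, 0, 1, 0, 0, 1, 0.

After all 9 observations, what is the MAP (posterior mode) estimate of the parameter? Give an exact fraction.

obs 1: x=0 → posterior Beta(10/3, 11/4)
obs 2: x=0 → posterior Beta(10/3, 15/4)
obs 3: x=1 → posterior Beta(13/3, 15/4)
obs 4: x=0 → posterior Beta(13/3, 19/4)
obs 5: x=1 → posterior Beta(16/3, 19/4)
obs 6: x=0 → posterior Beta(16/3, 23/4)
obs 7: x=0 → posterior Beta(16/3, 27/4)
obs 8: x=1 → posterior Beta(19/3, 27/4)
obs 9: x=0 → posterior Beta(19/3, 31/4)

64/145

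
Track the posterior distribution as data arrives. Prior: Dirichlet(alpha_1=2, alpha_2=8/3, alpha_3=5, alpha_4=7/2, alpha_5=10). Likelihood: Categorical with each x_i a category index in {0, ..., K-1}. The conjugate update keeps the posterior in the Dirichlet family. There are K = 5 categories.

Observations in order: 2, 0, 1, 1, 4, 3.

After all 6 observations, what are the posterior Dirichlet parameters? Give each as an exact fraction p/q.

alpha_1=3, alpha_2=14/3, alpha_3=6, alpha_4=9/2, alpha_5=11

obs 1: x=2 → posterior Dirichlet(2, 8/3, 6, 7/2, 10)
obs 2: x=0 → posterior Dirichlet(3, 8/3, 6, 7/2, 10)
obs 3: x=1 → posterior Dirichlet(3, 11/3, 6, 7/2, 10)
obs 4: x=1 → posterior Dirichlet(3, 14/3, 6, 7/2, 10)
obs 5: x=4 → posterior Dirichlet(3, 14/3, 6, 7/2, 11)
obs 6: x=3 → posterior Dirichlet(3, 14/3, 6, 9/2, 11)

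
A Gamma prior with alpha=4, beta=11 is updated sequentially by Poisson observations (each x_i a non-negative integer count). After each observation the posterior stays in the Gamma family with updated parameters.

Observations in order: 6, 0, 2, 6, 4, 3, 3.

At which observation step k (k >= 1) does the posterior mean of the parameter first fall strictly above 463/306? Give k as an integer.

k = 7

obs 1: x=6 → posterior Gamma(10, 12)
obs 2: x=0 → posterior Gamma(10, 13)
obs 3: x=2 → posterior Gamma(12, 14)
obs 4: x=6 → posterior Gamma(18, 15)
obs 5: x=4 → posterior Gamma(22, 16)
obs 6: x=3 → posterior Gamma(25, 17)
obs 7: x=3 → posterior Gamma(28, 18)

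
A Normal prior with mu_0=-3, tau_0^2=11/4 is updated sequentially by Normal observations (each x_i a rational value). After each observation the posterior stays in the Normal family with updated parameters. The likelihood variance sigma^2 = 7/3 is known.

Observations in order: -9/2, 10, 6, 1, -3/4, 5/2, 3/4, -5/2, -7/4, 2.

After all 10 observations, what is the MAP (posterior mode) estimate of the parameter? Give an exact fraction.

1347/1432

obs 1: x=-9/2 → posterior Normal(-465/122, 77/61)
obs 2: x=10 → posterior Normal(195/188, 77/94)
obs 3: x=6 → posterior Normal(591/254, 77/127)
obs 4: x=1 → posterior Normal(657/320, 77/160)
obs 5: x=-3/4 → posterior Normal(1215/772, 77/193)
obs 6: x=5/2 → posterior Normal(1545/904, 77/226)
obs 7: x=3/4 → posterior Normal(411/259, 11/37)
obs 8: x=-5/2 → posterior Normal(9/8, 77/292)
obs 9: x=-7/4 → posterior Normal(1083/1300, 77/325)
obs 10: x=2 → posterior Normal(1347/1432, 77/358)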